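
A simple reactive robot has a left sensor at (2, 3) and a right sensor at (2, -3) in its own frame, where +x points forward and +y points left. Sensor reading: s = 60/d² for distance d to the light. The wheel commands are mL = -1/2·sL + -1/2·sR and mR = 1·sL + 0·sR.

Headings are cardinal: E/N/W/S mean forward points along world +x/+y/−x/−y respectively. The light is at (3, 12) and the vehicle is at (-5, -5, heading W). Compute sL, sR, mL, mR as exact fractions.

3/25 15/74 -597/3700 3/25

left sensor world pos  = (-7, -8); dL² = 500
right sensor world pos = (-7, -2); dR² = 296
sL = 60/500 = 3/25
sR = 60/296 = 15/74
mL = -1/2·sL + -1/2·sR = -597/3700
mR = 1·sL + 0·sR = 3/25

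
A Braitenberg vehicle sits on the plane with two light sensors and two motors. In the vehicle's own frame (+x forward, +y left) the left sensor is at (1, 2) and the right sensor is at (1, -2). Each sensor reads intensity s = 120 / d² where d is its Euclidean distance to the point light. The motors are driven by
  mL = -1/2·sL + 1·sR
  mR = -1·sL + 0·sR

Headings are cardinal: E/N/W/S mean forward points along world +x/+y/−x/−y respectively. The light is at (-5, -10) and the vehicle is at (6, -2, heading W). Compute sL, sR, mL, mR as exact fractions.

left sensor world pos  = (5, -4); dL² = 136
right sensor world pos = (5, 0); dR² = 200
sL = 120/136 = 15/17
sR = 120/200 = 3/5
mL = -1/2·sL + 1·sR = 27/170
mR = -1·sL + 0·sR = -15/17

15/17 3/5 27/170 -15/17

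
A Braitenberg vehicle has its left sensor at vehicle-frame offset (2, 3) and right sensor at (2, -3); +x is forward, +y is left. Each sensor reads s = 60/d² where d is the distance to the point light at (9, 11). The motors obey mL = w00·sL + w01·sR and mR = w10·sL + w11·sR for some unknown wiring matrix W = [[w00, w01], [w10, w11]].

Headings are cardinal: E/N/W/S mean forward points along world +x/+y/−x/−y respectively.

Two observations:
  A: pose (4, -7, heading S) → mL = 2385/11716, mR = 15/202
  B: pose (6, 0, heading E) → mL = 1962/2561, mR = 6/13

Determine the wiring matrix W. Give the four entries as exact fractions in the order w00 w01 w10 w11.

obs A: pose=(4,-7,S) → sL=15/101, sR=15/116, mL=2385/11716, mR=15/202
obs B: pose=(6,0,E) → sL=12/13, sR=60/197, mL=1962/2561, mR=6/13
sensor matrix S = [[15/101, 15/116], [12/13, 60/197]]; det S = -556065/7501169
solve [mL_A; mL_B] = S·[w00; w01] and [mR_A; mR_B] = S·[w10; w11]:
  w00 = 1/2, w01 = 1, w10 = 1/2, w11 = 0

1/2 1 1/2 0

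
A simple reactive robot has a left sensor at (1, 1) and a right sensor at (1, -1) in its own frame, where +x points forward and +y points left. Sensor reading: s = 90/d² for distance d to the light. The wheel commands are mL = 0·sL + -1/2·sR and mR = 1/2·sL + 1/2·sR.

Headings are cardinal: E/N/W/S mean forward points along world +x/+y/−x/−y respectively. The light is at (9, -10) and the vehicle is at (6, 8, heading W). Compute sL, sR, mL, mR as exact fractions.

18/61 90/377 -45/377 6138/22997

left sensor world pos  = (5, 7); dL² = 305
right sensor world pos = (5, 9); dR² = 377
sL = 90/305 = 18/61
sR = 90/377 = 90/377
mL = 0·sL + -1/2·sR = -45/377
mR = 1/2·sL + 1/2·sR = 6138/22997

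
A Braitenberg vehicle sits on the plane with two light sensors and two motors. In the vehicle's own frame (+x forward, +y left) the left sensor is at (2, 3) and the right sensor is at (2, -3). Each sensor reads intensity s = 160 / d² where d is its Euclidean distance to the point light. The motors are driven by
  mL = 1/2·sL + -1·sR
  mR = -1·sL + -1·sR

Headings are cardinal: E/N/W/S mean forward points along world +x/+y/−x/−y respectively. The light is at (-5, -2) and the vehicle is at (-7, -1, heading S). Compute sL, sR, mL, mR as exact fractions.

80 80/13 440/13 -1120/13

left sensor world pos  = (-4, -3); dL² = 2
right sensor world pos = (-10, -3); dR² = 26
sL = 160/2 = 80
sR = 160/26 = 80/13
mL = 1/2·sL + -1·sR = 440/13
mR = -1·sL + -1·sR = -1120/13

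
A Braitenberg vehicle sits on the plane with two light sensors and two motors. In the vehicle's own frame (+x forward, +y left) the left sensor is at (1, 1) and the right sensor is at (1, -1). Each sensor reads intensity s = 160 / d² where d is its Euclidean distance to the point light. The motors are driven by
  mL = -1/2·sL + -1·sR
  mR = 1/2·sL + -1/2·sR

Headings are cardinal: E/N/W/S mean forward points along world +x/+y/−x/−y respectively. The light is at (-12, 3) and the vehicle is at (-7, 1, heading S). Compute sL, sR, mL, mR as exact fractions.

left sensor world pos  = (-6, 0); dL² = 45
right sensor world pos = (-8, 0); dR² = 25
sL = 160/45 = 32/9
sR = 160/25 = 32/5
mL = -1/2·sL + -1·sR = -368/45
mR = 1/2·sL + -1/2·sR = -64/45

32/9 32/5 -368/45 -64/45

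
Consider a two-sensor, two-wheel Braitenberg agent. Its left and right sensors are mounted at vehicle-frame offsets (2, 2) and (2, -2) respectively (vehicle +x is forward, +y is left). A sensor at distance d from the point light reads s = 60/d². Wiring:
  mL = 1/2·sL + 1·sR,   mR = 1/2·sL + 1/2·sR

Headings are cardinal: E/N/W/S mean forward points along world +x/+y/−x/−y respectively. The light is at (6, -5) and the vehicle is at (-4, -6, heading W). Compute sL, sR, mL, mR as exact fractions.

left sensor world pos  = (-6, -8); dL² = 153
right sensor world pos = (-6, -4); dR² = 145
sL = 60/153 = 20/51
sR = 60/145 = 12/29
mL = 1/2·sL + 1·sR = 902/1479
mR = 1/2·sL + 1/2·sR = 596/1479

20/51 12/29 902/1479 596/1479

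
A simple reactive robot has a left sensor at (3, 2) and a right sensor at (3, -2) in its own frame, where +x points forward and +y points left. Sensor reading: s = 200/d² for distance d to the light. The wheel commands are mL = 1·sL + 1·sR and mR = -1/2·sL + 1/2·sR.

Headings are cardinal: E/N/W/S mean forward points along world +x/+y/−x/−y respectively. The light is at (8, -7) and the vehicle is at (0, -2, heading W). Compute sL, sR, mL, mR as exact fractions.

left sensor world pos  = (-3, -4); dL² = 130
right sensor world pos = (-3, 0); dR² = 170
sL = 200/130 = 20/13
sR = 200/170 = 20/17
mL = 1·sL + 1·sR = 600/221
mR = -1/2·sL + 1/2·sR = -40/221

20/13 20/17 600/221 -40/221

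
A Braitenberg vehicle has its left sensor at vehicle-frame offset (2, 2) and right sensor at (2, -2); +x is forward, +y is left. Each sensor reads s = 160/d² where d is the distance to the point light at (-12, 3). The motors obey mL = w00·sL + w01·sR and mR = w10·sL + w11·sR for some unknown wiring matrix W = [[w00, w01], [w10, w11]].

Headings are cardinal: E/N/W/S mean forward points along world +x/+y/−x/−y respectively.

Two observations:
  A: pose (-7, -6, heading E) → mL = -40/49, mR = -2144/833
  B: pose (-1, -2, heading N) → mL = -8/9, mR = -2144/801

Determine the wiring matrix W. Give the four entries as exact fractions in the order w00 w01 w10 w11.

obs A: pose=(-7,-6,E) → sL=80/49, sR=16/17, mL=-40/49, mR=-2144/833
obs B: pose=(-1,-2,N) → sL=16/9, sR=80/89, mL=-8/9, mR=-2144/801
sensor matrix S = [[80/49, 16/17], [16/9, 80/89]]; det S = -137216/667233
solve [mL_A; mL_B] = S·[w00; w01] and [mR_A; mR_B] = S·[w10; w11]:
  w00 = -1/2, w01 = 0, w10 = -1, w11 = -1

-1/2 0 -1 -1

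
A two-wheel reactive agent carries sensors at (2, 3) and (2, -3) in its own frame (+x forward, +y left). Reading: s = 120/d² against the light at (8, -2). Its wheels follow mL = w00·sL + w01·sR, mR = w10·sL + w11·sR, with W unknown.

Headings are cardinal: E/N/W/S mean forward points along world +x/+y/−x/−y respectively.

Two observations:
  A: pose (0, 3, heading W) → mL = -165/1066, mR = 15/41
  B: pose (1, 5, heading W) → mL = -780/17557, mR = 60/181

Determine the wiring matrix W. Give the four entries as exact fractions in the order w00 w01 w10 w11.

1/2 -1 0 1/2

obs A: pose=(0,3,W) → sL=15/13, sR=30/41, mL=-165/1066, mR=15/41
obs B: pose=(1,5,W) → sL=120/97, sR=120/181, mL=-780/17557, mR=60/181
sensor matrix S = [[15/13, 30/41], [120/97, 120/181]]; det S = -1312200/9357881
solve [mL_A; mL_B] = S·[w00; w01] and [mR_A; mR_B] = S·[w10; w11]:
  w00 = 1/2, w01 = -1, w10 = 0, w11 = 1/2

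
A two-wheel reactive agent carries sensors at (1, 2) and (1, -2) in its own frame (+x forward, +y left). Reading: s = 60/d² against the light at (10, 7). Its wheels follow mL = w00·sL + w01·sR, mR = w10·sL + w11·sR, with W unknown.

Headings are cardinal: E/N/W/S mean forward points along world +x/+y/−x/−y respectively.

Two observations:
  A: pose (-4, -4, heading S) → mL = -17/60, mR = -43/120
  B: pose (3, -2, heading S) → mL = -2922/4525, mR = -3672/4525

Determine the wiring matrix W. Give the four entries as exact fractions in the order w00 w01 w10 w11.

obs A: pose=(-4,-4,S) → sL=5/24, sR=3/20, mL=-17/60, mR=-43/120
obs B: pose=(3,-2,S) → sL=12/25, sR=60/181, mL=-2922/4525, mR=-3672/4525
sensor matrix S = [[5/24, 3/20], [12/25, 60/181]]; det S = -133/45250
solve [mL_A; mL_B] = S·[w00; w01] and [mR_A; mR_B] = S·[w10; w11]:
  w00 = -1, w01 = -1/2, w10 = -1, w11 = -1

-1 -1/2 -1 -1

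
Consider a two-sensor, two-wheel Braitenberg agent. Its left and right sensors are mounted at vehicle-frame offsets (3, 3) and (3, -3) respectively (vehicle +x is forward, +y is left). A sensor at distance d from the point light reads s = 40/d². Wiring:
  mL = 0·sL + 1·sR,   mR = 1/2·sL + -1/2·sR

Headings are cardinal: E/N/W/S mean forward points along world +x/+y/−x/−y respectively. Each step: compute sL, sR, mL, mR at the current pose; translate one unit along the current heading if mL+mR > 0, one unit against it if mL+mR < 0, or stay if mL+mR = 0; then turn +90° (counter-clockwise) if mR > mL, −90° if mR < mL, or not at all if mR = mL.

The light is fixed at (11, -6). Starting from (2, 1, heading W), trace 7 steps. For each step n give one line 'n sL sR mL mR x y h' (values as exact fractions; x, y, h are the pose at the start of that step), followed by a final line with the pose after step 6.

0 1/4 10/61 10/61 21/488 2 1 W
1 40/269 40/149 40/149 -2400/40081 1 1 N
2 4/17 20/37 20/37 -96/629 1 2 E
3 40/61 40/169 40/169 2160/10309 2 2 S
4 1/4 10/61 10/61 21/488 2 1 W
5 40/269 40/149 40/149 -2400/40081 1 1 N
6 4/17 20/37 20/37 -96/629 1 2 E
final 2 2 S

n=0: pose=(2,1,W); sL=1/4, sR=10/61; mL=10/61, mR=21/488; mL+mR=101/488 → advance +1; mR−mL=-59/488 → turn -1·90°
n=1: pose=(1,1,N); sL=40/269, sR=40/149; mL=40/149, mR=-2400/40081; mL+mR=8360/40081 → advance +1; mR−mL=-13160/40081 → turn -1·90°
n=2: pose=(1,2,E); sL=4/17, sR=20/37; mL=20/37, mR=-96/629; mL+mR=244/629 → advance +1; mR−mL=-436/629 → turn -1·90°
n=3: pose=(2,2,S); sL=40/61, sR=40/169; mL=40/169, mR=2160/10309; mL+mR=4600/10309 → advance +1; mR−mL=-280/10309 → turn -1·90°
n=4: pose=(2,1,W); sL=1/4, sR=10/61; mL=10/61, mR=21/488; mL+mR=101/488 → advance +1; mR−mL=-59/488 → turn -1·90°
n=5: pose=(1,1,N); sL=40/269, sR=40/149; mL=40/149, mR=-2400/40081; mL+mR=8360/40081 → advance +1; mR−mL=-13160/40081 → turn -1·90°
n=6: pose=(1,2,E); sL=4/17, sR=20/37; mL=20/37, mR=-96/629; mL+mR=244/629 → advance +1; mR−mL=-436/629 → turn -1·90°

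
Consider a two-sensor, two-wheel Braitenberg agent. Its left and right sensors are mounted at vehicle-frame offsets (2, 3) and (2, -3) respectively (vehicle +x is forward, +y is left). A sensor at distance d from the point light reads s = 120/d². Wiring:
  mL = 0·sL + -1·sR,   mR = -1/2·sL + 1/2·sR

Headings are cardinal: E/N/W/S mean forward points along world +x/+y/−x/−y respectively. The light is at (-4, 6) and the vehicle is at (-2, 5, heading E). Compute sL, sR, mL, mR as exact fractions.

6 15/4 -15/4 -9/8

left sensor world pos  = (0, 8); dL² = 20
right sensor world pos = (0, 2); dR² = 32
sL = 120/20 = 6
sR = 120/32 = 15/4
mL = 0·sL + -1·sR = -15/4
mR = -1/2·sL + 1/2·sR = -9/8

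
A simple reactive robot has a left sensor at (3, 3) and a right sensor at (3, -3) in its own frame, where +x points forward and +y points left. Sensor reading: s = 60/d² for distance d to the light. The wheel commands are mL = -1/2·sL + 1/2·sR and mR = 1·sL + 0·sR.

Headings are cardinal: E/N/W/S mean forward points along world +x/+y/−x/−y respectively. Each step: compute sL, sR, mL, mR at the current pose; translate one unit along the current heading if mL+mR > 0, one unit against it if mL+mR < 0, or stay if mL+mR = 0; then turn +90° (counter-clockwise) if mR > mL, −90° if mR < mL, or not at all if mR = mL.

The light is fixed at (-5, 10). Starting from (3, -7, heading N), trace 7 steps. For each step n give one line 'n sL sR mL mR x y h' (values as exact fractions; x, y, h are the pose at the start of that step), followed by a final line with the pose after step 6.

0 60/221 60/317 -2880/70057 60/221 3 -7 N
1 30/193 30/97 1440/18721 30/193 3 -6 W
2 60/461 60/377 2520/173797 60/461 2 -6 S
3 15/74 3/25 -153/3700 15/74 2 -7 E
4 60/221 60/317 -2880/70057 60/221 3 -7 N
5 30/193 30/97 1440/18721 30/193 3 -6 W
6 60/461 60/377 2520/173797 60/461 2 -6 S
final 2 -7 E

n=0: pose=(3,-7,N); sL=60/221, sR=60/317; mL=-2880/70057, mR=60/221; mL+mR=16140/70057 → advance +1; mR−mL=21900/70057 → turn +1·90°
n=1: pose=(3,-6,W); sL=30/193, sR=30/97; mL=1440/18721, mR=30/193; mL+mR=4350/18721 → advance +1; mR−mL=1470/18721 → turn +1·90°
n=2: pose=(2,-6,S); sL=60/461, sR=60/377; mL=2520/173797, mR=60/461; mL+mR=25140/173797 → advance +1; mR−mL=20100/173797 → turn +1·90°
n=3: pose=(2,-7,E); sL=15/74, sR=3/25; mL=-153/3700, mR=15/74; mL+mR=597/3700 → advance +1; mR−mL=903/3700 → turn +1·90°
n=4: pose=(3,-7,N); sL=60/221, sR=60/317; mL=-2880/70057, mR=60/221; mL+mR=16140/70057 → advance +1; mR−mL=21900/70057 → turn +1·90°
n=5: pose=(3,-6,W); sL=30/193, sR=30/97; mL=1440/18721, mR=30/193; mL+mR=4350/18721 → advance +1; mR−mL=1470/18721 → turn +1·90°
n=6: pose=(2,-6,S); sL=60/461, sR=60/377; mL=2520/173797, mR=60/461; mL+mR=25140/173797 → advance +1; mR−mL=20100/173797 → turn +1·90°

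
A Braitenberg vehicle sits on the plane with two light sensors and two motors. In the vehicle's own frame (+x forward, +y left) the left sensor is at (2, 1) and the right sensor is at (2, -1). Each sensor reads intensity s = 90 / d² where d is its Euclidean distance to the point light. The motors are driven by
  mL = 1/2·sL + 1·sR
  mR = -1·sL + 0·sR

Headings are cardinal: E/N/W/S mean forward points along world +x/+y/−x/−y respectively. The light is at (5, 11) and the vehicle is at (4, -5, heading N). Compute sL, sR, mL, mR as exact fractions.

left sensor world pos  = (3, -3); dL² = 200
right sensor world pos = (5, -3); dR² = 196
sL = 90/200 = 9/20
sR = 90/196 = 45/98
mL = 1/2·sL + 1·sR = 1341/1960
mR = -1·sL + 0·sR = -9/20

9/20 45/98 1341/1960 -9/20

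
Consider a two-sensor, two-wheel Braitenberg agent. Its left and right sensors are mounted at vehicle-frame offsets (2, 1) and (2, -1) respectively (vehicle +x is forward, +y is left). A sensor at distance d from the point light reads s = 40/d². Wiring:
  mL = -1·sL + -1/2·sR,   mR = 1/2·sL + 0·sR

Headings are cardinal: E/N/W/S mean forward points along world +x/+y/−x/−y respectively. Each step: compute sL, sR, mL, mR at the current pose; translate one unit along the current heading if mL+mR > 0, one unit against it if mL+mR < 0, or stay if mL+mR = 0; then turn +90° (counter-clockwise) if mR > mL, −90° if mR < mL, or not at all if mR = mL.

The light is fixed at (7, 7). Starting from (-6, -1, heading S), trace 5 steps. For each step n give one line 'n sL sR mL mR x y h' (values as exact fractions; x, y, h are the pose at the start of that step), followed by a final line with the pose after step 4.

n=0: pose=(-6,-1,S); sL=10/61, sR=5/37; mL=-1045/4514, mR=5/61; mL+mR=-675/4514 → advance -1; mR−mL=1415/4514 → turn +1·90°
n=1: pose=(-6,0,E); sL=40/157, sR=8/37; mL=-2108/5809, mR=20/157; mL+mR=-1368/5809 → advance -1; mR−mL=2848/5809 → turn +1·90°
n=2: pose=(-7,0,N); sL=4/25, sR=20/97; mL=-638/2425, mR=2/25; mL+mR=-444/2425 → advance -1; mR−mL=832/2425 → turn +1·90°
n=3: pose=(-7,-1,W); sL=40/337, sR=8/61; mL=-3788/20557, mR=20/337; mL+mR=-2568/20557 → advance -1; mR−mL=5008/20557 → turn +1·90°
n=4: pose=(-6,-1,S); sL=10/61, sR=5/37; mL=-1045/4514, mR=5/61; mL+mR=-675/4514 → advance -1; mR−mL=1415/4514 → turn +1·90°

0 10/61 5/37 -1045/4514 5/61 -6 -1 S
1 40/157 8/37 -2108/5809 20/157 -6 0 E
2 4/25 20/97 -638/2425 2/25 -7 0 N
3 40/337 8/61 -3788/20557 20/337 -7 -1 W
4 10/61 5/37 -1045/4514 5/61 -6 -1 S
final -6 0 E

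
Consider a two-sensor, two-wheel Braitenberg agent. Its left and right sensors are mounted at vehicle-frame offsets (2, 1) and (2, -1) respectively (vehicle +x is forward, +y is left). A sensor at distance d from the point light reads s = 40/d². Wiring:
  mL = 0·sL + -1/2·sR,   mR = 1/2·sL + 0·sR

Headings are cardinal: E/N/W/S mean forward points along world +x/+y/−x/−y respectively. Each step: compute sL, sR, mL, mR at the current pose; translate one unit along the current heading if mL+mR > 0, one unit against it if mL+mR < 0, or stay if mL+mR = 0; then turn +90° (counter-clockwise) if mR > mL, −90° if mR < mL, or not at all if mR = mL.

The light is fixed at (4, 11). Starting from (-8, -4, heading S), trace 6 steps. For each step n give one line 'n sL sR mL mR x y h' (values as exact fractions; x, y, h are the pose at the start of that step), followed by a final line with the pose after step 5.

0 4/41 20/229 -10/229 2/41 -8 -4 S
1 8/65 40/389 -20/389 4/65 -8 -5 E
2 2/17 5/37 -5/74 1/17 -7 -5 N
3 40/493 8/85 -4/85 20/493 -7 -6 W
4 20/221 20/241 -10/241 10/221 -6 -6 S
5 40/353 8/85 -4/85 20/353 -6 -7 E
final -5 -7 N

n=0: pose=(-8,-4,S); sL=4/41, sR=20/229; mL=-10/229, mR=2/41; mL+mR=48/9389 → advance +1; mR−mL=868/9389 → turn +1·90°
n=1: pose=(-8,-5,E); sL=8/65, sR=40/389; mL=-20/389, mR=4/65; mL+mR=256/25285 → advance +1; mR−mL=2856/25285 → turn +1·90°
n=2: pose=(-7,-5,N); sL=2/17, sR=5/37; mL=-5/74, mR=1/17; mL+mR=-11/1258 → advance -1; mR−mL=159/1258 → turn +1·90°
n=3: pose=(-7,-6,W); sL=40/493, sR=8/85; mL=-4/85, mR=20/493; mL+mR=-16/2465 → advance -1; mR−mL=216/2465 → turn +1·90°
n=4: pose=(-6,-6,S); sL=20/221, sR=20/241; mL=-10/241, mR=10/221; mL+mR=200/53261 → advance +1; mR−mL=4620/53261 → turn +1·90°
n=5: pose=(-6,-7,E); sL=40/353, sR=8/85; mL=-4/85, mR=20/353; mL+mR=288/30005 → advance +1; mR−mL=3112/30005 → turn +1·90°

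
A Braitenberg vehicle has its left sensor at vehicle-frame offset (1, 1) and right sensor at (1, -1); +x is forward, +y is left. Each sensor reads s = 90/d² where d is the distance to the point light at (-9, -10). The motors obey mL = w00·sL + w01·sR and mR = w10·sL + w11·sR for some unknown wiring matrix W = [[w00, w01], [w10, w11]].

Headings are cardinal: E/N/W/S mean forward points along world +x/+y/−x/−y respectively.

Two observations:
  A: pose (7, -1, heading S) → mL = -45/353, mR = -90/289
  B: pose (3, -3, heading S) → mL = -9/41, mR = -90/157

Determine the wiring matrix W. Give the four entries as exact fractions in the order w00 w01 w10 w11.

obs A: pose=(7,-1,S) → sL=90/353, sR=90/289, mL=-45/353, mR=-90/289
obs B: pose=(3,-3,S) → sL=18/41, sR=90/157, mL=-9/41, mR=-90/157
sensor matrix S = [[90/353, 90/289], [18/41, 90/157]]; det S = 6194880/656683429
solve [mL_A; mL_B] = S·[w00; w01] and [mR_A; mR_B] = S·[w10; w11]:
  w00 = -1/2, w01 = 0, w10 = 0, w11 = -1

-1/2 0 0 -1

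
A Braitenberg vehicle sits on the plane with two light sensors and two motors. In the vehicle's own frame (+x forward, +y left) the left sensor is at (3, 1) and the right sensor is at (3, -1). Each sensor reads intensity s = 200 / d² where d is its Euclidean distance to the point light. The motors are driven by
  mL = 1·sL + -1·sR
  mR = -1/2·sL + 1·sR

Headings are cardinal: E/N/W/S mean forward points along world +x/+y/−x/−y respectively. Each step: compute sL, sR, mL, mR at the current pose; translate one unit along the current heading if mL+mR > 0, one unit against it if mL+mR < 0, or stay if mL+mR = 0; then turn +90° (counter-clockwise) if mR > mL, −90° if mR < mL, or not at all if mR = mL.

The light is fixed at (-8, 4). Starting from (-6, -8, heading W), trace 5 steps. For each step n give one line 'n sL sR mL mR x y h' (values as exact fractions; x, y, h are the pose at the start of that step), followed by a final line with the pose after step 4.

n=0: pose=(-6,-8,W); sL=20/17, sR=100/61; mL=-480/1037, mR=1090/1037; mL+mR=10/17 → advance +1; mR−mL=1570/1037 → turn +1·90°
n=1: pose=(-7,-8,S); sL=200/229, sR=8/9; mL=-32/2061, mR=932/2061; mL+mR=100/229 → advance +1; mR−mL=964/2061 → turn +1·90°
n=2: pose=(-7,-9,E); sL=5/4, sR=50/53; mL=65/212, mR=135/424; mL+mR=5/8 → advance +1; mR−mL=5/424 → turn +1·90°
n=3: pose=(-6,-9,N); sL=200/101, sR=200/109; mL=1600/11009, mR=9300/11009; mL+mR=100/101 → advance +1; mR−mL=7700/11009 → turn +1·90°
n=4: pose=(-6,-8,W); sL=20/17, sR=100/61; mL=-480/1037, mR=1090/1037; mL+mR=10/17 → advance +1; mR−mL=1570/1037 → turn +1·90°

0 20/17 100/61 -480/1037 1090/1037 -6 -8 W
1 200/229 8/9 -32/2061 932/2061 -7 -8 S
2 5/4 50/53 65/212 135/424 -7 -9 E
3 200/101 200/109 1600/11009 9300/11009 -6 -9 N
4 20/17 100/61 -480/1037 1090/1037 -6 -8 W
final -7 -8 S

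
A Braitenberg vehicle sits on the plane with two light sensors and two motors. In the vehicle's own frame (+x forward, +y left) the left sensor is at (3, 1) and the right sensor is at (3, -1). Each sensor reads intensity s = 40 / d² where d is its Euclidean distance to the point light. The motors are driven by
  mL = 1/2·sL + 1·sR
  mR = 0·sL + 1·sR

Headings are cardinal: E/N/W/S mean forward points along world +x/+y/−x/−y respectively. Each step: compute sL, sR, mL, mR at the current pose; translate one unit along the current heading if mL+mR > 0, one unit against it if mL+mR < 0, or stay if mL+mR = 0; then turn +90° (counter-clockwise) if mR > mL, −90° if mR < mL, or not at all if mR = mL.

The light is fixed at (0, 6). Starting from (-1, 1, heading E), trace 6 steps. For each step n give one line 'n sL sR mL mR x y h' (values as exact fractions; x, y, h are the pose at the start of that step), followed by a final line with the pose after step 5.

0 2 1 2 1 -1 1 E
1 8/13 8/13 12/13 8/13 0 1 S
2 20/29 20/17 750/493 20/17 0 0 W
3 40/13 40/9 700/117 40/9 -1 0 N
4 2 1 2 1 -1 1 E
5 8/13 8/13 12/13 8/13 0 1 S
final 0 0 W

n=0: pose=(-1,1,E); sL=2, sR=1; mL=2, mR=1; mL+mR=3 → advance +1; mR−mL=-1 → turn -1·90°
n=1: pose=(0,1,S); sL=8/13, sR=8/13; mL=12/13, mR=8/13; mL+mR=20/13 → advance +1; mR−mL=-4/13 → turn -1·90°
n=2: pose=(0,0,W); sL=20/29, sR=20/17; mL=750/493, mR=20/17; mL+mR=1330/493 → advance +1; mR−mL=-10/29 → turn -1·90°
n=3: pose=(-1,0,N); sL=40/13, sR=40/9; mL=700/117, mR=40/9; mL+mR=1220/117 → advance +1; mR−mL=-20/13 → turn -1·90°
n=4: pose=(-1,1,E); sL=2, sR=1; mL=2, mR=1; mL+mR=3 → advance +1; mR−mL=-1 → turn -1·90°
n=5: pose=(0,1,S); sL=8/13, sR=8/13; mL=12/13, mR=8/13; mL+mR=20/13 → advance +1; mR−mL=-4/13 → turn -1·90°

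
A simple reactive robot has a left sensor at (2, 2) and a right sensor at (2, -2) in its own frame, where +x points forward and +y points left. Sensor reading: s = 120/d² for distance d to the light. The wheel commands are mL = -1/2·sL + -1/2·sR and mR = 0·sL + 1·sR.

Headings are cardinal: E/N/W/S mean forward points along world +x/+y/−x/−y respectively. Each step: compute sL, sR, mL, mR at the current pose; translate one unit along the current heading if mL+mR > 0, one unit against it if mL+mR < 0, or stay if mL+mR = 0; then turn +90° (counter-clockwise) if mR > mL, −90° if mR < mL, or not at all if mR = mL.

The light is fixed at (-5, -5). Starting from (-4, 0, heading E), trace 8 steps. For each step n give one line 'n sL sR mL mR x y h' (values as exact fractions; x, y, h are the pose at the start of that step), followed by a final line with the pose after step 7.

n=0: pose=(-4,0,E); sL=60/29, sR=20/3; mL=-380/87, mR=20/3; mL+mR=200/87 → advance +1; mR−mL=320/29 → turn +1·90°
n=1: pose=(-3,0,N); sL=120/49, sR=24/13; mL=-1368/637, mR=24/13; mL+mR=-192/637 → advance -1; mR−mL=2544/637 → turn +1·90°
n=2: pose=(-3,-1,W); sL=30, sR=10/3; mL=-50/3, mR=10/3; mL+mR=-40/3 → advance -1; mR−mL=20 → turn +1·90°
n=3: pose=(-2,-1,S); sL=120/29, sR=24; mL=-408/29, mR=24; mL+mR=288/29 → advance +1; mR−mL=1104/29 → turn +1·90°
n=4: pose=(-2,-2,E); sL=12/5, sR=60/13; mL=-228/65, mR=60/13; mL+mR=72/65 → advance +1; mR−mL=528/65 → turn +1·90°
n=5: pose=(-1,-2,N); sL=120/29, sR=120/61; mL=-5400/1769, mR=120/61; mL+mR=-1920/1769 → advance -1; mR−mL=8880/1769 → turn +1·90°
n=6: pose=(-1,-3,W); sL=30, sR=6; mL=-18, mR=6; mL+mR=-12 → advance -1; mR−mL=24 → turn +1·90°
n=7: pose=(0,-3,S); sL=120/49, sR=40/3; mL=-1160/147, mR=40/3; mL+mR=800/147 → advance +1; mR−mL=1040/49 → turn +1·90°

0 60/29 20/3 -380/87 20/3 -4 0 E
1 120/49 24/13 -1368/637 24/13 -3 0 N
2 30 10/3 -50/3 10/3 -3 -1 W
3 120/29 24 -408/29 24 -2 -1 S
4 12/5 60/13 -228/65 60/13 -2 -2 E
5 120/29 120/61 -5400/1769 120/61 -1 -2 N
6 30 6 -18 6 -1 -3 W
7 120/49 40/3 -1160/147 40/3 0 -3 S
final 0 -4 E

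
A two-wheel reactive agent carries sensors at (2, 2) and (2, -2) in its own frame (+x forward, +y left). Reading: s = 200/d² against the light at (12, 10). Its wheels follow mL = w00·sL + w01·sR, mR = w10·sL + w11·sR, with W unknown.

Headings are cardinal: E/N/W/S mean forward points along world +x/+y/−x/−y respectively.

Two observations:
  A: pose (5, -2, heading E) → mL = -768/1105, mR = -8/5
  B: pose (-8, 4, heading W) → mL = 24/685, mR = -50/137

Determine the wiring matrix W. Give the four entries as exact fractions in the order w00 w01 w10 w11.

obs A: pose=(5,-2,E) → sL=8/5, sR=200/221, mL=-768/1105, mR=-8/5
obs B: pose=(-8,4,W) → sL=50/137, sR=2/5, mL=24/685, mR=-50/137
sensor matrix S = [[8/5, 200/221], [50/137, 2/5]]; det S = 234432/756925
solve [mL_A; mL_B] = S·[w00; w01] and [mR_A; mR_B] = S·[w10; w11]:
  w00 = -1, w01 = 1, w10 = -1, w11 = 0

-1 1 -1 0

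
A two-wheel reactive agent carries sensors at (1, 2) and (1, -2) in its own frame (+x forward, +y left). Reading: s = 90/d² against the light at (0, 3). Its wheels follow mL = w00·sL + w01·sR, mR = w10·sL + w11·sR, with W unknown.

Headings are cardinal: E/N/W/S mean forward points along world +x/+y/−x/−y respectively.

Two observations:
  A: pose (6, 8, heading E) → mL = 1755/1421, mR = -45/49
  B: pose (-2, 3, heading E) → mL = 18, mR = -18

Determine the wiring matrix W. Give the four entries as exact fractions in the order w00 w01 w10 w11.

1/2 1/2 -1 0

obs A: pose=(6,8,E) → sL=45/49, sR=45/29, mL=1755/1421, mR=-45/49
obs B: pose=(-2,3,E) → sL=18, sR=18, mL=18, mR=-18
sensor matrix S = [[45/49, 45/29], [18, 18]]; det S = -16200/1421
solve [mL_A; mL_B] = S·[w00; w01] and [mR_A; mR_B] = S·[w10; w11]:
  w00 = 1/2, w01 = 1/2, w10 = -1, w11 = 0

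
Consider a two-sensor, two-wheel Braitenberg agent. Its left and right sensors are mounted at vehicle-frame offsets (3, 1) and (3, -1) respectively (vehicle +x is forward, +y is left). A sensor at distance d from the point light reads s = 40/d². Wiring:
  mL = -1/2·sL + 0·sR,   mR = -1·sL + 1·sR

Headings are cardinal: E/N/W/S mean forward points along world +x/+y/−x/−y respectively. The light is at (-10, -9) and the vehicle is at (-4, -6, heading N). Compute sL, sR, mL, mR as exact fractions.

left sensor world pos  = (-5, -3); dL² = 61
right sensor world pos = (-3, -3); dR² = 85
sL = 40/61 = 40/61
sR = 40/85 = 8/17
mL = -1/2·sL + 0·sR = -20/61
mR = -1·sL + 1·sR = -192/1037

40/61 8/17 -20/61 -192/1037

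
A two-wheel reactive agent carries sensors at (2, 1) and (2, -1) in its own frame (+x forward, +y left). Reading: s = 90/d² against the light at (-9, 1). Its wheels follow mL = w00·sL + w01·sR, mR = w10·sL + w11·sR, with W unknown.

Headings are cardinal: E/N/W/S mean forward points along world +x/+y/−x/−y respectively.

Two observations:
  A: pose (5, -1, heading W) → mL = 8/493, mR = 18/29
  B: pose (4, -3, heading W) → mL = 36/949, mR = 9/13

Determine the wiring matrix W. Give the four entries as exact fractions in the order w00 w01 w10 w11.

-1/2 1/2 0 1

obs A: pose=(5,-1,W) → sL=10/17, sR=18/29, mL=8/493, mR=18/29
obs B: pose=(4,-3,W) → sL=45/73, sR=9/13, mL=36/949, mR=9/13
sensor matrix S = [[10/17, 18/29], [45/73, 9/13]]; det S = 11520/467857
solve [mL_A; mL_B] = S·[w00; w01] and [mR_A; mR_B] = S·[w10; w11]:
  w00 = -1/2, w01 = 1/2, w10 = 0, w11 = 1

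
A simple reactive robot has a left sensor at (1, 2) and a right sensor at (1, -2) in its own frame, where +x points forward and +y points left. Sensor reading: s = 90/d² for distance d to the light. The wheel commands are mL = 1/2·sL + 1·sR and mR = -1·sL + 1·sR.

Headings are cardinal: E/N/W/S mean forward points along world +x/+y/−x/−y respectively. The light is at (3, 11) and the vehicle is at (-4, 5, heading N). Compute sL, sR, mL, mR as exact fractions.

left sensor world pos  = (-6, 6); dL² = 106
right sensor world pos = (-2, 6); dR² = 50
sL = 90/106 = 45/53
sR = 90/50 = 9/5
mL = 1/2·sL + 1·sR = 1179/530
mR = -1·sL + 1·sR = 252/265

45/53 9/5 1179/530 252/265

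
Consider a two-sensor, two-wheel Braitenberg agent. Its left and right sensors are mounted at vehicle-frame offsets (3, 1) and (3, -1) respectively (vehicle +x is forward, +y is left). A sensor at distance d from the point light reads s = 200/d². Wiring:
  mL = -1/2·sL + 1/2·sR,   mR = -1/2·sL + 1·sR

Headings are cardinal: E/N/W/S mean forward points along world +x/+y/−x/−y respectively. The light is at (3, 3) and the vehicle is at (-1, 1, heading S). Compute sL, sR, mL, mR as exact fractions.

left sensor world pos  = (0, -2); dL² = 34
right sensor world pos = (-2, -2); dR² = 50
sL = 200/34 = 100/17
sR = 200/50 = 4
mL = -1/2·sL + 1/2·sR = -16/17
mR = -1/2·sL + 1·sR = 18/17

100/17 4 -16/17 18/17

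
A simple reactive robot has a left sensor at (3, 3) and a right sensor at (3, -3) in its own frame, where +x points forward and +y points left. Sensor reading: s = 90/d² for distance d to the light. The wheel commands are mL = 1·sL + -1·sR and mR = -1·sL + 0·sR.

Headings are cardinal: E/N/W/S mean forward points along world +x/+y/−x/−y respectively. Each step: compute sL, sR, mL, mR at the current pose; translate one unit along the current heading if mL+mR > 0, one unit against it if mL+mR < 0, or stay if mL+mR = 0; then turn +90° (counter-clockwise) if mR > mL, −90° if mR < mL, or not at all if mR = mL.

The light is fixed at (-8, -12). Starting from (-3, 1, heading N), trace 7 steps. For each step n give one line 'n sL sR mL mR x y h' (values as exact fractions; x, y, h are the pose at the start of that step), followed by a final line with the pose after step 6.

0 9/26 9/32 27/416 -9/26 -3 1 N
1 90/289 18/29 -2592/8381 -90/289 -3 0 E
2 9/13 45/41 -216/533 -9/13 -4 0 S
3 90/101 90/257 14040/25957 -90/101 -4 1 W
4 9/26 9/32 27/416 -9/26 -3 1 N
5 90/289 18/29 -2592/8381 -90/289 -3 0 E
6 9/13 45/41 -216/533 -9/13 -4 0 S
final -4 1 W

n=0: pose=(-3,1,N); sL=9/26, sR=9/32; mL=27/416, mR=-9/26; mL+mR=-9/32 → advance -1; mR−mL=-171/416 → turn -1·90°
n=1: pose=(-3,0,E); sL=90/289, sR=18/29; mL=-2592/8381, mR=-90/289; mL+mR=-18/29 → advance -1; mR−mL=-18/8381 → turn -1·90°
n=2: pose=(-4,0,S); sL=9/13, sR=45/41; mL=-216/533, mR=-9/13; mL+mR=-45/41 → advance -1; mR−mL=-153/533 → turn -1·90°
n=3: pose=(-4,1,W); sL=90/101, sR=90/257; mL=14040/25957, mR=-90/101; mL+mR=-90/257 → advance -1; mR−mL=-37170/25957 → turn -1·90°
n=4: pose=(-3,1,N); sL=9/26, sR=9/32; mL=27/416, mR=-9/26; mL+mR=-9/32 → advance -1; mR−mL=-171/416 → turn -1·90°
n=5: pose=(-3,0,E); sL=90/289, sR=18/29; mL=-2592/8381, mR=-90/289; mL+mR=-18/29 → advance -1; mR−mL=-18/8381 → turn -1·90°
n=6: pose=(-4,0,S); sL=9/13, sR=45/41; mL=-216/533, mR=-9/13; mL+mR=-45/41 → advance -1; mR−mL=-153/533 → turn -1·90°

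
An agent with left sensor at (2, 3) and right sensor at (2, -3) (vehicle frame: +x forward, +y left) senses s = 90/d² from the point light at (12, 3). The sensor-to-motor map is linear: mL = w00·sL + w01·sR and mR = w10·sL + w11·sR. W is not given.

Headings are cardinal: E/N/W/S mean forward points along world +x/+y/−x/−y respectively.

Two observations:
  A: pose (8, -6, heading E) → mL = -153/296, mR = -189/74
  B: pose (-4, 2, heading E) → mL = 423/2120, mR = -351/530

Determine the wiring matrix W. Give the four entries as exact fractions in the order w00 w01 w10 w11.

obs A: pose=(8,-6,E) → sL=9/4, sR=45/74, mL=-153/296, mR=-189/74
obs B: pose=(-4,2,E) → sL=9/20, sR=45/106, mL=423/2120, mR=-351/530
sensor matrix S = [[9/4, 45/74], [9/20, 45/106]]; det S = 2673/3922
solve [mL_A; mL_B] = S·[w00; w01] and [mR_A; mR_B] = S·[w10; w11]:
  w00 = -1/2, w01 = 1, w10 = -1, w11 = -1/2

-1/2 1 -1 -1/2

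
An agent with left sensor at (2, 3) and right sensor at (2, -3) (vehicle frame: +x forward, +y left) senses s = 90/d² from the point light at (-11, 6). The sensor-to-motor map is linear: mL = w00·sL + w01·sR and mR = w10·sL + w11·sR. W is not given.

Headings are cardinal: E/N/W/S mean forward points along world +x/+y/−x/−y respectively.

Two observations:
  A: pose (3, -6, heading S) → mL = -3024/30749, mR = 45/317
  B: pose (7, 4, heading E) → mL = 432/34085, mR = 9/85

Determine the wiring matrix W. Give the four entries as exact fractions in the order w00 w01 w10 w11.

obs A: pose=(3,-6,S) → sL=18/97, sR=90/317, mL=-3024/30749, mR=45/317
obs B: pose=(7,4,E) → sL=90/401, sR=18/85, mL=432/34085, mR=9/85
sensor matrix S = [[18/97, 90/317], [90/401, 18/85]]; det S = -25598592/1048079665
solve [mL_A; mL_B] = S·[w00; w01] and [mR_A; mR_B] = S·[w10; w11]:
  w00 = 1, w01 = -1, w10 = 0, w11 = 1/2

1 -1 0 1/2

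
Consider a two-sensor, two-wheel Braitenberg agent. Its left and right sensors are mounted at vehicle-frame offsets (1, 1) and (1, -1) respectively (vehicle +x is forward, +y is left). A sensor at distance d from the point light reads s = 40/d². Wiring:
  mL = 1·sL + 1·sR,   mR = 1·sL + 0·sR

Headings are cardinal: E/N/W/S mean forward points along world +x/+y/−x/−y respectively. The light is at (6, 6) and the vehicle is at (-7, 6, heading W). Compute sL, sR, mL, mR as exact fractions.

40/197 40/197 80/197 40/197

left sensor world pos  = (-8, 5); dL² = 197
right sensor world pos = (-8, 7); dR² = 197
sL = 40/197 = 40/197
sR = 40/197 = 40/197
mL = 1·sL + 1·sR = 80/197
mR = 1·sL + 0·sR = 40/197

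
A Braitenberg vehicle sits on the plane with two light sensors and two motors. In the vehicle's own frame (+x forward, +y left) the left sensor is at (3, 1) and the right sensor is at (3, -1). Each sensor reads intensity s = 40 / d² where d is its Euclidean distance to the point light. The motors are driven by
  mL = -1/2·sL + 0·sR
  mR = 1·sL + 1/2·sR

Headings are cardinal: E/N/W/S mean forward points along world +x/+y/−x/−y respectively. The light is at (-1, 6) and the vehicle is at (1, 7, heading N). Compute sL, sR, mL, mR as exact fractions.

left sensor world pos  = (0, 10); dL² = 17
right sensor world pos = (2, 10); dR² = 25
sL = 40/17 = 40/17
sR = 40/25 = 8/5
mL = -1/2·sL + 0·sR = -20/17
mR = 1·sL + 1/2·sR = 268/85

40/17 8/5 -20/17 268/85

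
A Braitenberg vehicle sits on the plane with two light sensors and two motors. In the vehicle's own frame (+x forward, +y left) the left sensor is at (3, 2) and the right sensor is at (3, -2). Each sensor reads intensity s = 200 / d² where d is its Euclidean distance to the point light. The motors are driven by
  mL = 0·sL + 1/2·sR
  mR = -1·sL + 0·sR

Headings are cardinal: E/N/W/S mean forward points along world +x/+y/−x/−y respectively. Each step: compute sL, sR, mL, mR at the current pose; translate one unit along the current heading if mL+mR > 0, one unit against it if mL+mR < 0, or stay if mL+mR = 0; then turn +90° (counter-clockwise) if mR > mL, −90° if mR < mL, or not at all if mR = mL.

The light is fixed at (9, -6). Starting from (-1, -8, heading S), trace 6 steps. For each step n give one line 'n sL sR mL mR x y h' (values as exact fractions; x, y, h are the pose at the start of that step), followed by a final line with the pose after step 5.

0 200/89 200/169 100/169 -200/89 -1 -8 S
1 100/89 20/17 10/17 -100/89 -1 -7 W
2 8/5 200/53 100/53 -8/5 0 -7 N
3 5 5 5/2 -5 0 -6 E
4 200/73 200/153 100/153 -200/73 -1 -6 S
5 20/17 100/89 50/89 -20/17 -1 -5 W
final 0 -5 N

n=0: pose=(-1,-8,S); sL=200/89, sR=200/169; mL=100/169, mR=-200/89; mL+mR=-24900/15041 → advance -1; mR−mL=-42700/15041 → turn -1·90°
n=1: pose=(-1,-7,W); sL=100/89, sR=20/17; mL=10/17, mR=-100/89; mL+mR=-810/1513 → advance -1; mR−mL=-2590/1513 → turn -1·90°
n=2: pose=(0,-7,N); sL=8/5, sR=200/53; mL=100/53, mR=-8/5; mL+mR=76/265 → advance +1; mR−mL=-924/265 → turn -1·90°
n=3: pose=(0,-6,E); sL=5, sR=5; mL=5/2, mR=-5; mL+mR=-5/2 → advance -1; mR−mL=-15/2 → turn -1·90°
n=4: pose=(-1,-6,S); sL=200/73, sR=200/153; mL=100/153, mR=-200/73; mL+mR=-23300/11169 → advance -1; mR−mL=-37900/11169 → turn -1·90°
n=5: pose=(-1,-5,W); sL=20/17, sR=100/89; mL=50/89, mR=-20/17; mL+mR=-930/1513 → advance -1; mR−mL=-2630/1513 → turn -1·90°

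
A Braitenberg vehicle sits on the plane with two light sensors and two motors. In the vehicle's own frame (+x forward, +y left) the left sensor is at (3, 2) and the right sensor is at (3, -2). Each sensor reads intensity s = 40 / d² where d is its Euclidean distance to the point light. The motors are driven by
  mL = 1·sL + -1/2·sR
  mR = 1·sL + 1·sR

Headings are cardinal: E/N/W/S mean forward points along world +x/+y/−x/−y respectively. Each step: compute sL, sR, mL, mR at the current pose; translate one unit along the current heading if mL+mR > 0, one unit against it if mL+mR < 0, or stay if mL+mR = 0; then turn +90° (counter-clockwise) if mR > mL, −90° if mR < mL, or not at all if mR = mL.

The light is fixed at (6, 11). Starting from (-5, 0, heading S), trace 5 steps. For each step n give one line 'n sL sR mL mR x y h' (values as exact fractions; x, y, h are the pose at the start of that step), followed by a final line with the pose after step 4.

n=0: pose=(-5,0,S); sL=40/277, sR=8/73; mL=1812/20221, mR=5136/20221; mL+mR=6948/20221 → advance +1; mR−mL=12/73 → turn +1·90°
n=1: pose=(-5,-1,E); sL=10/41, sR=2/13; mL=89/533, mR=212/533; mL+mR=301/533 → advance +1; mR−mL=3/13 → turn +1·90°
n=2: pose=(-4,-1,N); sL=8/45, sR=8/29; mL=52/1305, mR=592/1305; mL+mR=644/1305 → advance +1; mR−mL=12/29 → turn +1·90°
n=3: pose=(-4,0,W); sL=20/169, sR=4/25; mL=162/4225, mR=1176/4225; mL+mR=1338/4225 → advance +1; mR−mL=6/25 → turn +1·90°
n=4: pose=(-5,0,S); sL=40/277, sR=8/73; mL=1812/20221, mR=5136/20221; mL+mR=6948/20221 → advance +1; mR−mL=12/73 → turn +1·90°

0 40/277 8/73 1812/20221 5136/20221 -5 0 S
1 10/41 2/13 89/533 212/533 -5 -1 E
2 8/45 8/29 52/1305 592/1305 -4 -1 N
3 20/169 4/25 162/4225 1176/4225 -4 0 W
4 40/277 8/73 1812/20221 5136/20221 -5 0 S
final -5 -1 E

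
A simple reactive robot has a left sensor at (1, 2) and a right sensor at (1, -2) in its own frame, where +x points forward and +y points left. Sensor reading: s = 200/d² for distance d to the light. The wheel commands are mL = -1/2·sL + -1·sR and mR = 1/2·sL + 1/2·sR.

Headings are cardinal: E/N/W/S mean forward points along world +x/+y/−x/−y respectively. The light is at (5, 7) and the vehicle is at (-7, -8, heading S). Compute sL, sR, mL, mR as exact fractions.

left sensor world pos  = (-5, -9); dL² = 356
right sensor world pos = (-9, -9); dR² = 452
sL = 200/356 = 50/89
sR = 200/452 = 50/113
mL = -1/2·sL + -1·sR = -7275/10057
mR = 1/2·sL + 1/2·sR = 5050/10057

50/89 50/113 -7275/10057 5050/10057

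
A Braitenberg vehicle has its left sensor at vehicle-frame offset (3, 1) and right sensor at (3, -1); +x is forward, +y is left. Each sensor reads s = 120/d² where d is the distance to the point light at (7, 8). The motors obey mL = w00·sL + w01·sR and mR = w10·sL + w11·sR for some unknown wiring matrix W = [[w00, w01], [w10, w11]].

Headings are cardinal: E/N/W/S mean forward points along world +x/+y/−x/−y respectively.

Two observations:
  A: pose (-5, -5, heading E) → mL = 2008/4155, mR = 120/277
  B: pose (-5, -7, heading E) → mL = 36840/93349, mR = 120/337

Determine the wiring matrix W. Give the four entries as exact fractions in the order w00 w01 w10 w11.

1/2 1/2 0 1

obs A: pose=(-5,-5,E) → sL=8/15, sR=120/277, mL=2008/4155, mR=120/277
obs B: pose=(-5,-7,E) → sL=120/277, sR=120/337, mL=36840/93349, mR=120/337
sensor matrix S = [[8/15, 120/277], [120/277, 120/337]]; det S = 57856/25857673
solve [mL_A; mL_B] = S·[w00; w01] and [mR_A; mR_B] = S·[w10; w11]:
  w00 = 1/2, w01 = 1/2, w10 = 0, w11 = 1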